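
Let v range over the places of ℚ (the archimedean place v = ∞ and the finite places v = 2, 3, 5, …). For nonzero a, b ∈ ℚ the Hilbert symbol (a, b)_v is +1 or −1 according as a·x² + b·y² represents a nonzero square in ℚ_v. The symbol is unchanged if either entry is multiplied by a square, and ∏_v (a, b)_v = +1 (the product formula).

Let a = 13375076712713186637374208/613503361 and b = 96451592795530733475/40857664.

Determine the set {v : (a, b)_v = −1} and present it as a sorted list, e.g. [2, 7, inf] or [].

[2, 3, 11, 13]

(a, b) ≡ (5187, 11) mod (ℚ^×)²; places V = {2, 3, 5, 7, 11, 13, 17, 19, 23, 31, 47, ∞}.
(a,b)_47: α=-2, u≡12; β=-2, v≡20 (mod 47); (12|47)=+1, (20|47)=-1; sign (−1)^0·+1^-2·-1^-2 = +1.
(a,b)_7: α=1, u≡3; β=0, v≡1 (mod 7); (3|7)=-1, (1|7)=+1; sign (−1)^0·-1^0·+1^1 = +1.
(a,b)_5: α=0, u≡3; β=2, v≡1 (mod 5); (3|5)=-1, (1|5)=+1; sign (−1)^0·-1^2·+1^0 = +1.
(a,b)_∞: sgn(5187)=+, sgn(11)=+, so +1.
(a,b)_17: α=-2, u≡16; β=-2, v≡14 (mod 17); (16|17)=+1, (14|17)=-1; sign (−1)^0·+1^-2·-1^-2 = +1.
(a,b)_31: α=-2, u≡10; β=0, v≡23 (mod 31); (10|31)=+1, (23|31)=-1; sign (−1)^0·+1^0·-1^-2 = +1.
(a,b)_3: α=11, u≡1; β=12, v≡2 (mod 3); (1|3)=+1, (2|3)=-1; sign (−1)^0·+1^12·-1^11 = -1.
(a,b)_2: α=8, β=-6; u≡3, v≡3 (mod 8); ε(u)ε(v)=1·1, αω(v)=8·1, βω(u)=-6·1; sum ≡ 1  ⇒  -1.
(a,b)_19: α=5, u≡6; β=2, v≡9 (mod 19); (6|19)=+1, (9|19)=+1; sign (−1)^0·+1^2·+1^5 = +1.
(a,b)_13: α=3, u≡1; β=4, v≡6 (mod 13); (1|13)=+1, (6|13)=-1; sign (−1)^0·+1^4·-1^3 = -1.
(a,b)_11: α=4, u≡10; β=3, v≡5 (mod 11); (10|11)=-1, (5|11)=+1; sign (−1)^0·-1^3·+1^4 = -1.
(a,b)_23: α=2, u≡16; β=2, v≡15 (mod 23); (16|23)=+1, (15|23)=-1; sign (−1)^0·+1^2·-1^2 = +1.
(5187, 11 / ℚ) ramifies at {2, 3, 11, 13}: a division algebra.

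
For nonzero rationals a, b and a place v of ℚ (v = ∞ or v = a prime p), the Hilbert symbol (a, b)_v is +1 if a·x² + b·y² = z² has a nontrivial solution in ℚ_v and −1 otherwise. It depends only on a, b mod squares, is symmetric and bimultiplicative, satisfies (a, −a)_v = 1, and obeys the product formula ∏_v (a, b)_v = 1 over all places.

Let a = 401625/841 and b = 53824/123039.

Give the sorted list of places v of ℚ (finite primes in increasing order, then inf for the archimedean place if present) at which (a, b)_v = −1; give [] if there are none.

(a, b) ≡ (1785, 31) mod (ℚ^×)²; places V = {2, 3, 5, 7, 17, 29, 31, ∞}.
(a,b)_3: α=3, u≡1; β=-4, v≡1 (mod 3); (1|3)=+1, (1|3)=+1; sign (−1)^0·+1^-4·+1^3 = +1.
(a,b)_∞: sgn(1785)=+, sgn(31)=+, so +1.
(a,b)_2: α=0, β=6; u≡1, v≡7 (mod 8); ε(u)ε(v)=0·1, αω(v)=0·0, βω(u)=6·0; sum ≡ 0  ⇒  +1.
(a,b)_7: α=1, u≡3; β=-2, v≡3 (mod 7); (3|7)=-1, (3|7)=-1; sign (−1)^0·-1^-2·-1^1 = -1.
(a,b)_5: α=3, u≡3; β=0, v≡1 (mod 5); (3|5)=-1, (1|5)=+1; sign (−1)^0·-1^0·+1^3 = +1.
(a,b)_29: α=-2, u≡4; β=2, v≡21 (mod 29); (4|29)=+1, (21|29)=-1; sign (−1)^0·+1^2·-1^-2 = +1.
(a,b)_31: α=0, u≡5; β=-1, v≡8 (mod 31); (5|31)=+1, (8|31)=+1; sign (−1)^0·+1^-1·+1^0 = +1.
(a,b)_17: α=1, u≡10; β=0, v≡7 (mod 17); (10|17)=-1, (7|17)=-1; sign (−1)^0·-1^0·-1^1 = -1.
Ram(1785, 31) = {7, 17}; no ℚ_7-point on the conic.

[7, 17]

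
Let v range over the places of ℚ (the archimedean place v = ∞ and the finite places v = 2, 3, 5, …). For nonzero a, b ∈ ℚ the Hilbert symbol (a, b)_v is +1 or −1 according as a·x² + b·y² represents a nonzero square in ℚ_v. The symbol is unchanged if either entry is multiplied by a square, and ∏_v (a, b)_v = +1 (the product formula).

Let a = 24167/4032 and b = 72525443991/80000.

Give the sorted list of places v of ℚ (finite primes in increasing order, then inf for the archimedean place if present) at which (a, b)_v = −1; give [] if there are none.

[3, 7, 11, 13]

(a, b) ≡ (1001, 462) mod (ℚ^×)²; places V = {2, 3, 5, 7, 11, 13, 29, 47, ∞}.
(a,b)_2: α=-6, β=-7; u≡1, v≡7 (mod 8); ε(u)ε(v)=0·1, αω(v)=-6·0, βω(u)=-7·0; sum ≡ 0  ⇒  +1.
(a,b)_7: α=-1, u≡5; β=1, v≡5 (mod 7); (5|7)=-1, (5|7)=-1; sign (−1)^1·-1^1·-1^-1 = -1.
(a,b)_∞: sgn(1001)=+, sgn(462)=+, so +1.
(a,b)_11: α=1, u≡5; β=1, v≡5 (mod 11); (5|11)=+1, (5|11)=+1; sign (−1)^1·+1^1·+1^1 = -1.
(a,b)_29: α=0, u≡10; β=2, v≡3 (mod 29); (10|29)=-1, (3|29)=-1; sign (−1)^0·-1^2·-1^0 = +1.
(a,b)_5: α=0, u≡1; β=-4, v≡2 (mod 5); (1|5)=+1, (2|5)=-1; sign (−1)^0·+1^-4·-1^0 = +1.
(a,b)_47: α=0, u≡32; β=2, v≡15 (mod 47); (32|47)=+1, (15|47)=-1; sign (−1)^0·+1^2·-1^0 = +1.
(a,b)_13: α=3, u≡12; β=2, v≡6 (mod 13); (12|13)=+1, (6|13)=-1; sign (−1)^0·+1^2·-1^3 = -1.
(a,b)_3: α=-2, u≡2; β=1, v≡1 (mod 3); (2|3)=-1, (1|3)=+1; sign (−1)^0·-1^1·+1^-2 = -1.
Ram(1001, 462) = {3, 7, 11, 13}; no ℚ_3-point on the conic.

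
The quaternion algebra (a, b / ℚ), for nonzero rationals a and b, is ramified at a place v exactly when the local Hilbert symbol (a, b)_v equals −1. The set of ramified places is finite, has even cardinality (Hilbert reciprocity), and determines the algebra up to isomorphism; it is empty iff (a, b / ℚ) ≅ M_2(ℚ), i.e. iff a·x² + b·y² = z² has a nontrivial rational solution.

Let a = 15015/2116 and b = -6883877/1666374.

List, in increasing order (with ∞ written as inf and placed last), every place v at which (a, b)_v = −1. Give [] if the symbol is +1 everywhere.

[5, 13]

(a, b) ≡ (15015, -462) mod (ℚ^×)²; places V = {2, 3, 5, 7, 11, 13, 17, 23, 31, ∞}.
(a,b)_∞: sgn(15015)=+, sgn(-462)=−, so +1.
(a,b)_31: α=0, u≡13; β=-2, v≡24 (mod 31); (13|31)=-1, (24|31)=-1; sign (−1)^0·-1^-2·-1^0 = +1.
(a,b)_11: α=1, u≡3; β=1, v≡10 (mod 11); (3|11)=+1, (10|11)=-1; sign (−1)^1·+1^1·-1^1 = +1.
(a,b)_23: α=-2, u≡22; β=2, v≡5 (mod 23); (22|23)=-1, (5|23)=-1; sign (−1)^0·-1^2·-1^-2 = +1.
(a,b)_2: α=-2, β=-1; u≡7, v≡1 (mod 8); ε(u)ε(v)=1·0, αω(v)=-2·0, βω(u)=-1·0; sum ≡ 0  ⇒  +1.
(a,b)_7: α=1, u≡5; β=1, v≡4 (mod 7); (5|7)=-1, (4|7)=+1; sign (−1)^1·-1^1·+1^1 = +1.
(a,b)_5: α=1, u≡3; β=0, v≡2 (mod 5); (3|5)=-1, (2|5)=-1; sign (−1)^0·-1^0·-1^1 = -1.
(a,b)_3: α=1, u≡1; β=-1, v≡2 (mod 3); (1|3)=+1, (2|3)=-1; sign (−1)^1·+1^-1·-1^1 = +1.
(a,b)_13: α=1, u≡5; β=2, v≡6 (mod 13); (5|13)=-1, (6|13)=-1; sign (−1)^0·-1^2·-1^1 = -1.
(a,b)_17: α=0, u≡9; β=-2, v≡6 (mod 17); (9|17)=+1, (6|17)=-1; sign (−1)^0·+1^-2·-1^0 = +1.
Ram(15015, -462) = {5, 13}; no ℚ_5-point on the conic.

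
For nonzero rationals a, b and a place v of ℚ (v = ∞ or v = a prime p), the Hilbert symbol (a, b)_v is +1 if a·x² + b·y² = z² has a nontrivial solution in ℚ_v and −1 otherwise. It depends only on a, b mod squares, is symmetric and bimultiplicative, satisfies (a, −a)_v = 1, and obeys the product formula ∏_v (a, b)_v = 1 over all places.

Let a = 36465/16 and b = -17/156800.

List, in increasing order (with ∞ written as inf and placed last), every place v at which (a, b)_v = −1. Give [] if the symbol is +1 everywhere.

Mod squares: a ≡ 36465, b ≡ -34. Check v ∈ {∞, 2, 3, 5, 7, 11, 13, 17}.
v=∞: 36465 > 0 and -34 < 0  ⇒  (a,b)_∞ = +1.
v=11: a=11^1·(≡3), b=11^0·(≡10) mod 11; (3|11)=+1, (10|11)=-1; (−1)^{1·0·5}·(+1)^0·(-1)^1 = -1.
v=2: v_2(a)=-4, v_2(b)=-7; units ≡ 1, 7 (mod 8); ε·ε+αω+βω = 0·1+-4·0+-7·0 ≡ 0  ⇒  (a,b)_2 = +1.
v=5: a=5^1·(≡3), b=5^-2·(≡4) mod 5; (3|5)=-1, (4|5)=+1; (−1)^{1·-2·2}·(-1)^-2·(+1)^1 = +1.
v=13: a=13^1·(≡12), b=13^0·(≡5) mod 13; (12|13)=+1, (5|13)=-1; (−1)^{1·0·6}·(+1)^0·(-1)^1 = -1.
v=17: a=17^1·(≡14), b=17^1·(≡15) mod 17; (14|17)=-1, (15|17)=+1; (−1)^{1·1·8}·(-1)^1·(+1)^1 = -1.
v=7: a=7^0·(≡1), b=7^-2·(≡4) mod 7; (1|7)=+1, (4|7)=+1; (−1)^{0·-2·3}·(+1)^-2·(+1)^0 = +1.
v=3: a=3^1·(≡2), b=3^0·(≡2) mod 3; (2|3)=-1, (2|3)=-1; (−1)^{1·0·1}·(-1)^0·(-1)^1 = -1.
Ram(36465, -34) = {3, 11, 13, 17}; no ℚ_3-point on the conic.

[3, 11, 13, 17]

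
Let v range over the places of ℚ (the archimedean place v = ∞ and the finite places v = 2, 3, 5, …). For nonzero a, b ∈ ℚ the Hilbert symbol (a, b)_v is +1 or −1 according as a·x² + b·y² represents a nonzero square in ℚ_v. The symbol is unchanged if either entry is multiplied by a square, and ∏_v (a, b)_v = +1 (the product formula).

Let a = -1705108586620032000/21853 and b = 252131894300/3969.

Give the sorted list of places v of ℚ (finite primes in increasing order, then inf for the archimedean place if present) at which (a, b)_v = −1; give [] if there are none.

[2, 3, 5, 13, 17, 19]

Mod squares: a ≡ -62985, b ≡ 143. Check v ∈ {∞, 2, 3, 5, 7, 11, 13, 17, 19, 41}.
v=17: a=17^3·(≡9), b=17^2·(≡7) mod 17; (9|17)=+1, (7|17)=-1; (−1)^{3·2·8}·(+1)^2·(-1)^3 = -1.
v=5: a=5^3·(≡3), b=5^2·(≡3) mod 5; (3|5)=-1, (3|5)=-1; (−1)^{3·2·2}·(-1)^2·(-1)^3 = -1.
v=3: a=3^3·(≡2), b=3^-4·(≡2) mod 3; (2|3)=-1, (2|3)=-1; (−1)^{3·-4·1}·(-1)^-4·(-1)^3 = -1.
v=13: a=13^-1·(≡12), b=13^3·(≡8) mod 13; (12|13)=+1, (8|13)=-1; (−1)^{-1·3·6}·(+1)^3·(-1)^-1 = -1.
v=7: a=7^0·(≡1), b=7^-2·(≡5) mod 7; (1|7)=+1, (5|7)=-1; (−1)^{0·-2·3}·(+1)^-2·(-1)^0 = +1.
v=19: a=19^3·(≡18), b=19^2·(≡10) mod 19; (18|19)=-1, (10|19)=-1; (−1)^{3·2·9}·(-1)^2·(-1)^3 = -1.
v=∞: -62985 < 0 and 143 > 0  ⇒  (a,b)_∞ = +1.
v=11: a=11^4·(≡1), b=11^1·(≡2) mod 11; (1|11)=+1, (2|11)=-1; (−1)^{4·1·5}·(+1)^1·(-1)^4 = +1.
v=41: a=41^-2·(≡33), b=41^0·(≡33) mod 41; (33|41)=+1, (33|41)=+1; (−1)^{-2·0·20}·(+1)^0·(+1)^-2 = +1.
v=2: v_2(a)=10, v_2(b)=2; units ≡ 7, 7 (mod 8); ε·ε+αω+βω = 1·1+10·0+2·0 ≡ 1  ⇒  (a,b)_2 = -1.
(-62985, 143 / ℚ) ramifies at {2, 3, 5, 13, 17, 19}: a division algebra.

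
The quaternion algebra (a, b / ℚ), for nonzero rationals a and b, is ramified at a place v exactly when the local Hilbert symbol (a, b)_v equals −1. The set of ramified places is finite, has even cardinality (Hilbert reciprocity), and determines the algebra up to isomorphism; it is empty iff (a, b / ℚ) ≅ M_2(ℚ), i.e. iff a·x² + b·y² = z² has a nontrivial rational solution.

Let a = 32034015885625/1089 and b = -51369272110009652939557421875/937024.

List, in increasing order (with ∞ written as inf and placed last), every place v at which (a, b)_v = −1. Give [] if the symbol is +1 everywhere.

Mod squares: a ≡ 335257, b ≡ -14467. Check v ∈ {∞, 2, 3, 5, 11, 13, 17, 23, 37, 41}.
v=5: a=5^4·(≡3), b=5^8·(≡2) mod 5; (3|5)=-1, (2|5)=-1; (−1)^{4·8·2}·(-1)^8·(-1)^4 = +1.
v=37: a=37^1·(≡34), b=37^3·(≡7) mod 37; (34|37)=+1, (7|37)=+1; (−1)^{1·3·18}·(+1)^3·(+1)^1 = +1.
v=23: a=23^2·(≡1), b=23^5·(≡22) mod 23; (1|23)=+1, (22|23)=-1; (−1)^{2·5·11}·(+1)^5·(-1)^2 = +1.
v=∞: 335257 > 0 and -14467 < 0  ⇒  (a,b)_∞ = +1.
v=3: a=3^-2·(≡1), b=3^0·(≡2) mod 3; (1|3)=+1, (2|3)=-1; (−1)^{-2·0·1}·(+1)^0·(-1)^-2 = +1.
v=11: a=11^-2·(≡8), b=11^-4·(≡1) mod 11; (8|11)=-1, (1|11)=+1; (−1)^{-2·-4·5}·(-1)^-4·(+1)^-2 = +1.
v=17: a=17^3·(≡9), b=17^5·(≡4) mod 17; (9|17)=+1, (4|17)=+1; (−1)^{3·5·8}·(+1)^5·(+1)^3 = +1.
v=41: a=41^1·(≡39), b=41^2·(≡28) mod 41; (39|41)=+1, (28|41)=-1; (−1)^{1·2·20}·(+1)^2·(-1)^1 = -1.
v=13: a=13^1·(≡1), b=13^2·(≡11) mod 13; (1|13)=+1, (11|13)=-1; (−1)^{1·2·6}·(+1)^2·(-1)^1 = -1.
v=2: v_2(a)=0, v_2(b)=-6; units ≡ 1, 5 (mod 8); ε·ε+αω+βω = 0·0+0·1+-6·0 ≡ 0  ⇒  (a,b)_2 = +1.
Ram(335257, -14467) = {13, 41}; no ℚ_13-point on the conic.

[13, 41]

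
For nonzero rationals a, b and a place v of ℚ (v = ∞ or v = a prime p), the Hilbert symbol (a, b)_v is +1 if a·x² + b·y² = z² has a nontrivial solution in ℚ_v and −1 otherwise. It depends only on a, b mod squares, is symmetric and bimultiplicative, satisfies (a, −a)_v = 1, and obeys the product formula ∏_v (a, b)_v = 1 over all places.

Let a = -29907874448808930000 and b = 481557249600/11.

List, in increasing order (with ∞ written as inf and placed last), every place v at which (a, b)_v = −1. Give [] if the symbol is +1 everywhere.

Mod squares: a ≡ -37, b ≡ 6699. Check v ∈ {∞, 2, 3, 5, 7, 11, 19, 29, 37}.
v=37: a=37^3·(≡3), b=37^2·(≡6) mod 37; (3|37)=+1, (6|37)=-1; (−1)^{3·2·18}·(+1)^2·(-1)^3 = -1.
v=29: a=29^2·(≡3), b=29^1·(≡9) mod 29; (3|29)=-1, (9|29)=+1; (−1)^{2·1·14}·(-1)^1·(+1)^2 = -1.
v=11: a=11^0·(≡2), b=11^-1·(≡9) mod 11; (2|11)=-1, (9|11)=+1; (−1)^{0·-1·5}·(-1)^-1·(+1)^0 = -1.
v=3: a=3^4·(≡2), b=3^1·(≡1) mod 3; (2|3)=-1, (1|3)=+1; (−1)^{4·1·1}·(-1)^1·(+1)^4 = -1.
v=2: v_2(a)=4, v_2(b)=6; units ≡ 3, 3 (mod 8); ε·ε+αω+βω = 1·1+4·1+6·1 ≡ 1  ⇒  (a,b)_2 = -1.
v=∞: -37 < 0 and 6699 > 0  ⇒  (a,b)_∞ = +1.
v=7: a=7^4·(≡6), b=7^1·(≡6) mod 7; (6|7)=-1, (6|7)=-1; (−1)^{4·1·3}·(-1)^1·(-1)^4 = -1.
v=19: a=19^2·(≡5), b=19^2·(≡9) mod 19; (5|19)=+1, (9|19)=+1; (−1)^{2·2·9}·(+1)^2·(+1)^2 = +1.
v=5: a=5^4·(≡2), b=5^2·(≡4) mod 5; (2|5)=-1, (4|5)=+1; (−1)^{4·2·2}·(-1)^2·(+1)^4 = +1.
(-37, 6699 / ℚ) ramifies at {2, 3, 7, 11, 29, 37}: a division algebra.

[2, 3, 7, 11, 29, 37]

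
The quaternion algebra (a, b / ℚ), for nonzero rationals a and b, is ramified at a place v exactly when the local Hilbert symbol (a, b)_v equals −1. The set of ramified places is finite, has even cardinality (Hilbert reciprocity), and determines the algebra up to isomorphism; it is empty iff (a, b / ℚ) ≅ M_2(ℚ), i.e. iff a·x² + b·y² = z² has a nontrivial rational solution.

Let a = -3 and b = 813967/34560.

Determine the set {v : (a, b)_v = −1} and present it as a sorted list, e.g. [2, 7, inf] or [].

(a, b) ≡ (-3, 105) mod (ℚ^×)²; places V = {2, 3, 5, 7, 11, 31, ∞}.
(a,b)_∞: sgn(-3)=−, sgn(105)=+, so +1.
(a,b)_11: α=0, u≡8; β=2, v≡8 (mod 11); (8|11)=-1, (8|11)=-1; sign (−1)^0·-1^2·-1^0 = +1.
(a,b)_7: α=0, u≡4; β=1, v≡4 (mod 7); (4|7)=+1, (4|7)=+1; sign (−1)^0·+1^1·+1^0 = +1.
(a,b)_5: α=0, u≡2; β=-1, v≡1 (mod 5); (2|5)=-1, (1|5)=+1; sign (−1)^0·-1^-1·+1^0 = -1.
(a,b)_31: α=0, u≡28; β=2, v≡29 (mod 31); (28|31)=+1, (29|31)=-1; sign (−1)^0·+1^2·-1^0 = +1.
(a,b)_2: α=0, β=-8; u≡5, v≡1 (mod 8); ε(u)ε(v)=0·0, αω(v)=0·0, βω(u)=-8·1; sum ≡ 0  ⇒  +1.
(a,b)_3: α=1, u≡2; β=-3, v≡2 (mod 3); (2|3)=-1, (2|3)=-1; sign (−1)^1·-1^-3·-1^1 = -1.
|Ram(-3, 105)| = 2, even; anisotropic at {3, 5}.

[3, 5]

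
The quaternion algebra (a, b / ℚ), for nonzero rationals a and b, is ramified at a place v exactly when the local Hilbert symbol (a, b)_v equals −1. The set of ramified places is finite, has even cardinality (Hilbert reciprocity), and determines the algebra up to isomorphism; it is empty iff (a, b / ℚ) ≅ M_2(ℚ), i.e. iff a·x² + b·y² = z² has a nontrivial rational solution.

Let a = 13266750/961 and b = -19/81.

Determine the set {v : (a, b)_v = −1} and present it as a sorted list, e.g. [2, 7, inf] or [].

[2, 3]

Mod squares: a ≡ 30, b ≡ -19. Check v ∈ {∞, 2, 3, 5, 7, 19, 31}.
v=7: a=7^2·(≡2), b=7^0·(≡4) mod 7; (2|7)=+1, (4|7)=+1; (−1)^{2·0·3}·(+1)^0·(+1)^2 = +1.
v=19: a=19^2·(≡9), b=19^1·(≡15) mod 19; (9|19)=+1, (15|19)=-1; (−1)^{2·1·9}·(+1)^1·(-1)^2 = +1.
v=3: a=3^1·(≡1), b=3^-4·(≡2) mod 3; (1|3)=+1, (2|3)=-1; (−1)^{1·-4·1}·(+1)^-4·(-1)^1 = -1.
v=31: a=31^-2·(≡21), b=31^0·(≡30) mod 31; (21|31)=-1, (30|31)=-1; (−1)^{-2·0·15}·(-1)^0·(-1)^-2 = +1.
v=∞: 30 > 0 and -19 < 0  ⇒  (a,b)_∞ = +1.
v=5: a=5^3·(≡4), b=5^0·(≡1) mod 5; (4|5)=+1, (1|5)=+1; (−1)^{3·0·2}·(+1)^0·(+1)^3 = +1.
v=2: v_2(a)=1, v_2(b)=0; units ≡ 7, 5 (mod 8); ε·ε+αω+βω = 1·0+1·1+0·0 ≡ 1  ⇒  (a,b)_2 = -1.
|Ram(30, -19)| = 2, even; anisotropic at {2, 3}.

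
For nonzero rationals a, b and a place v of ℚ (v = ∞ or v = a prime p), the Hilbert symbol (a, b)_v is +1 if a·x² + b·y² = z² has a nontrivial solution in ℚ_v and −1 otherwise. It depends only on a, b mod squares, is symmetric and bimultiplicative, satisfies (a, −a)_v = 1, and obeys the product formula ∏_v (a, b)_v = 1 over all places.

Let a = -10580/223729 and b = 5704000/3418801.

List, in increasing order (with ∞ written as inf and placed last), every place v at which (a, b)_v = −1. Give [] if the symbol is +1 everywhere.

[5, 31]

Mod squares: a ≡ -5, b ≡ 3565. Check v ∈ {∞, 2, 5, 11, 23, 31, 43}.
v=11: a=11^-2·(≡2), b=11^0·(≡5) mod 11; (2|11)=-1, (5|11)=+1; (−1)^{-2·0·5}·(-1)^0·(+1)^-2 = +1.
v=31: a=31^0·(≡11), b=31^1·(≡26) mod 31; (11|31)=-1, (26|31)=-1; (−1)^{0·1·15}·(-1)^1·(-1)^0 = -1.
v=∞: -5 < 0 and 3565 > 0  ⇒  (a,b)_∞ = +1.
v=43: a=43^-2·(≡11), b=43^-4·(≡7) mod 43; (11|43)=+1, (7|43)=-1; (−1)^{-2·-4·21}·(+1)^-4·(-1)^-2 = +1.
v=5: a=5^1·(≡1), b=5^3·(≡2) mod 5; (1|5)=+1, (2|5)=-1; (−1)^{1·3·2}·(+1)^3·(-1)^1 = -1.
v=2: v_2(a)=2, v_2(b)=6; units ≡ 3, 5 (mod 8); ε·ε+αω+βω = 1·0+2·1+6·1 ≡ 0  ⇒  (a,b)_2 = +1.
v=23: a=23^2·(≡9), b=23^1·(≡5) mod 23; (9|23)=+1, (5|23)=-1; (−1)^{2·1·11}·(+1)^1·(-1)^2 = +1.
(-5, 3565 / ℚ) ramifies at {5, 31}: a division algebra.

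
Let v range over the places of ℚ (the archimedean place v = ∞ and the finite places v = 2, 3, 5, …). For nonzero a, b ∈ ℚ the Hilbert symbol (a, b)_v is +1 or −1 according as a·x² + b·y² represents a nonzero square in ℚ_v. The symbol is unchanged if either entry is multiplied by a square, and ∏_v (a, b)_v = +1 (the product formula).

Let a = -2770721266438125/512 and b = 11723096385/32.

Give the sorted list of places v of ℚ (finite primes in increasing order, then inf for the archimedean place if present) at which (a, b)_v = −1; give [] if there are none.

(a, b) ≡ (-42, 72930) mod (ℚ^×)²; places V = {2, 3, 5, 7, 11, 13, 17, ∞}.
(a,b)_7: α=3, u≡4; β=2, v≡1 (mod 7); (4|7)=+1, (1|7)=+1; sign (−1)^0·+1^2·+1^3 = +1.
(a,b)_11: α=2, u≡6; β=1, v≡10 (mod 11); (6|11)=-1, (10|11)=-1; sign (−1)^0·-1^1·-1^2 = -1.
(a,b)_2: α=-9, β=-5; u≡3, v≡1 (mod 8); ε(u)ε(v)=1·0, αω(v)=-9·0, βω(u)=-5·1; sum ≡ 1  ⇒  -1.
(a,b)_17: α=2, u≡4; β=1, v≡14 (mod 17); (4|17)=+1, (14|17)=-1; sign (−1)^0·+1^1·-1^2 = +1.
(a,b)_∞: sgn(-42)=−, sgn(72930)=+, so +1.
(a,b)_3: α=7, u≡1; β=9, v≡1 (mod 3); (1|3)=+1, (1|3)=+1; sign (−1)^1·+1^9·+1^7 = -1.
(a,b)_13: α=2, u≡3; β=1, v≡7 (mod 13); (3|13)=+1, (7|13)=-1; sign (−1)^0·+1^1·-1^2 = +1.
(a,b)_5: α=4, u≡2; β=1, v≡1 (mod 5); (2|5)=-1, (1|5)=+1; sign (−1)^0·-1^1·+1^4 = -1.
Ram(-42, 72930) = {2, 3, 5, 11}; no ℚ_2-point on the conic.

[2, 3, 5, 11]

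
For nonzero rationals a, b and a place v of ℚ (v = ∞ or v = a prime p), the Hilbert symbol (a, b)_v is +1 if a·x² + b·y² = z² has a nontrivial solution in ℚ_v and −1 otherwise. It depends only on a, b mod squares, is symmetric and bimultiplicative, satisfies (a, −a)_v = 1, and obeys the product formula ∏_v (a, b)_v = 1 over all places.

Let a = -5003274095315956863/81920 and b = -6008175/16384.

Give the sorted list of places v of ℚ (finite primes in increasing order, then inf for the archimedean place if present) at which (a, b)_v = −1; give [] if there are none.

(a, b) ≡ (-3898178115, -2967) mod (ℚ^×)²; places V = {2, 3, 5, 13, 17, 23, 29, 41, 43, ∞}.
(a,b)_2: α=-14, β=-14; u≡5, v≡1 (mod 8); ε(u)ε(v)=0·0, αω(v)=-14·0, βω(u)=-14·1; sum ≡ 0  ⇒  +1.
(a,b)_29: α=1, u≡1; β=0, v≡13 (mod 29); (1|29)=+1, (13|29)=+1; sign (−1)^0·+1^0·+1^1 = +1.
(a,b)_13: α=1, u≡4; β=0, v≡12 (mod 13); (4|13)=+1, (12|13)=+1; sign (−1)^0·+1^0·+1^1 = +1.
(a,b)_5: α=-1, u≡3; β=2, v≡2 (mod 5); (3|5)=-1, (2|5)=-1; sign (−1)^0·-1^2·-1^-1 = -1.
(a,b)_41: α=1, u≡2; β=0, v≡15 (mod 41); (2|41)=+1, (15|41)=-1; sign (−1)^0·+1^0·-1^1 = -1.
(a,b)_17: α=1, u≡11; β=0, v≡13 (mod 17); (11|17)=-1, (13|17)=+1; sign (−1)^0·-1^0·+1^1 = +1.
(a,b)_23: α=3, u≡3; β=1, v≡4 (mod 23); (3|23)=+1, (4|23)=+1; sign (−1)^1·+1^1·+1^3 = -1.
(a,b)_∞: sgn(-3898178115)=−, sgn(-2967)=−, so -1.
(a,b)_43: α=3, u≡9; β=1, v≡25 (mod 43); (9|43)=+1, (25|43)=+1; sign (−1)^1·+1^1·+1^3 = -1.
(a,b)_3: α=9, u≡1; β=5, v≡1 (mod 3); (1|3)=+1, (1|3)=+1; sign (−1)^1·+1^5·+1^9 = -1.
(-3898178115, -2967 / ℚ) ramifies at {3, 5, 23, 41, 43, ∞}: a division algebra.

[3, 5, 23, 41, 43, inf]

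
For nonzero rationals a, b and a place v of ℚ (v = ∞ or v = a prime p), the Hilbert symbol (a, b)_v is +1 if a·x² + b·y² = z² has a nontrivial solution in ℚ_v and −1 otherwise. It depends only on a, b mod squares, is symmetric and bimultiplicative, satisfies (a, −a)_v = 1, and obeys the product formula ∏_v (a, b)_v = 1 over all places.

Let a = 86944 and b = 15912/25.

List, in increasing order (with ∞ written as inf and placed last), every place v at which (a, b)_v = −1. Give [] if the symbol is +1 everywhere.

[11, 17]

Mod squares: a ≡ 5434, b ≡ 442. Check v ∈ {∞, 2, 3, 5, 11, 13, 17, 19}.
v=2: v_2(a)=5, v_2(b)=3; units ≡ 5, 5 (mod 8); ε·ε+αω+βω = 0·0+5·1+3·1 ≡ 0  ⇒  (a,b)_2 = +1.
v=5: a=5^0·(≡4), b=5^-2·(≡2) mod 5; (4|5)=+1, (2|5)=-1; (−1)^{0·-2·2}·(+1)^-2·(-1)^0 = +1.
v=3: a=3^0·(≡1), b=3^2·(≡1) mod 3; (1|3)=+1, (1|3)=+1; (−1)^{0·2·1}·(+1)^2·(+1)^0 = +1.
v=17: a=17^0·(≡6), b=17^1·(≡15) mod 17; (6|17)=-1, (15|17)=+1; (−1)^{0·1·8}·(-1)^1·(+1)^0 = -1.
v=13: a=13^1·(≡6), b=13^1·(≡11) mod 13; (6|13)=-1, (11|13)=-1; (−1)^{1·1·6}·(-1)^1·(-1)^1 = +1.
v=19: a=19^1·(≡16), b=19^0·(≡11) mod 19; (16|19)=+1, (11|19)=+1; (−1)^{1·0·9}·(+1)^0·(+1)^1 = +1.
v=11: a=11^1·(≡6), b=11^0·(≡2) mod 11; (6|11)=-1, (2|11)=-1; (−1)^{1·0·5}·(-1)^0·(-1)^1 = -1.
v=∞: 5434 > 0 and 442 > 0  ⇒  (a,b)_∞ = +1.
Ram(5434, 442) = {11, 17}; no ℚ_11-point on the conic.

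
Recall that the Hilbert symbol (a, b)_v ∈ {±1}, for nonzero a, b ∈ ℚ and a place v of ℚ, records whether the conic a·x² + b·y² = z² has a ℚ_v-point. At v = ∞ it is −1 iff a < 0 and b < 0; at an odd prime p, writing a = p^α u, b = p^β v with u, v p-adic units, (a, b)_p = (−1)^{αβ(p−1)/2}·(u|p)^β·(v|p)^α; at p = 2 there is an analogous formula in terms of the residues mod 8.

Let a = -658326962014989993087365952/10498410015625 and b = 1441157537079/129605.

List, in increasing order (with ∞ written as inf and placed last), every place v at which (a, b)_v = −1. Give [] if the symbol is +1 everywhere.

Mod squares: a ≡ -93, b ≡ 195. Check v ∈ {∞, 2, 3, 5, 7, 13, 23, 31, 53}.
v=2: v_2(a)=6, v_2(b)=0; units ≡ 3, 3 (mod 8); ε·ε+αω+βω = 1·1+6·1+0·1 ≡ 1  ⇒  (a,b)_2 = -1.
v=23: a=23^-4·(≡10), b=23^-2·(≡5) mod 23; (10|23)=-1, (5|23)=-1; (−1)^{-4·-2·11}·(-1)^-2·(-1)^-4 = +1.
v=31: a=31^5·(≡19), b=31^2·(≡9) mod 31; (19|31)=+1, (9|31)=+1; (−1)^{5·2·15}·(+1)^2·(+1)^5 = +1.
v=∞: -93 < 0 and 195 > 0  ⇒  (a,b)_∞ = +1.
v=53: a=53^4·(≡24), b=53^2·(≡6) mod 53; (24|53)=+1, (6|53)=+1; (−1)^{4·2·26}·(+1)^2·(+1)^4 = +1.
v=3: a=3^13·(≡2), b=3^5·(≡2) mod 3; (2|3)=-1, (2|3)=-1; (−1)^{13·5·1}·(-1)^5·(-1)^13 = -1.
v=13: a=13^4·(≡11), b=13^3·(≡7) mod 13; (11|13)=-1, (7|13)=-1; (−1)^{4·3·6}·(-1)^3·(-1)^4 = -1.
v=5: a=5^-6·(≡3), b=5^-1·(≡4) mod 5; (3|5)=-1, (4|5)=+1; (−1)^{-6·-1·2}·(-1)^-1·(+1)^-6 = -1.
v=7: a=7^-4·(≡5), b=7^-2·(≡6) mod 7; (5|7)=-1, (6|7)=-1; (−1)^{-4·-2·3}·(-1)^-2·(-1)^-4 = +1.
Ram(-93, 195) = {2, 3, 5, 13}; no ℚ_2-point on the conic.

[2, 3, 5, 13]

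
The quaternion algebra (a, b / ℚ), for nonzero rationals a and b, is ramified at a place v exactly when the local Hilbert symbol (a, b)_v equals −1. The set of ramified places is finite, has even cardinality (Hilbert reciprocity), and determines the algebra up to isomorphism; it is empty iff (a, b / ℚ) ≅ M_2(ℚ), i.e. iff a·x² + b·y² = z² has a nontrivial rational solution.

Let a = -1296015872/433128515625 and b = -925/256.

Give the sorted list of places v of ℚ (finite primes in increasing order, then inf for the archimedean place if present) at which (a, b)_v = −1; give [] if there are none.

(a, b) ≡ (-2, -37) mod (ℚ^×)²; places V = {2, 3, 5, 13, 37, 43, ∞}.
(a,b)_13: α=-2, u≡2; β=0, v≡7 (mod 13); (2|13)=-1, (7|13)=-1; sign (−1)^0·-1^0·-1^-2 = +1.
(a,b)_37: α=2, u≡6; β=1, v≡33 (mod 37); (6|37)=-1, (33|37)=+1; sign (−1)^0·-1^1·+1^2 = -1.
(a,b)_∞: sgn(-2)=−, sgn(-37)=−, so -1.
(a,b)_2: α=9, β=-8; u≡7, v≡3 (mod 8); ε(u)ε(v)=1·1, αω(v)=9·1, βω(u)=-8·0; sum ≡ 0  ⇒  +1.
(a,b)_3: α=-8, u≡1; β=0, v≡2 (mod 3); (1|3)=+1, (2|3)=-1; sign (−1)^0·+1^0·-1^-8 = +1.
(a,b)_5: α=-8, u≡2; β=2, v≡3 (mod 5); (2|5)=-1, (3|5)=-1; sign (−1)^0·-1^2·-1^-8 = +1.
(a,b)_43: α=2, u≡41; β=0, v≡11 (mod 43); (41|43)=+1, (11|43)=+1; sign (−1)^0·+1^0·+1^2 = +1.
Ram(-2, -37) = {37, ∞}; no ℚ_37-point on the conic.

[37, inf]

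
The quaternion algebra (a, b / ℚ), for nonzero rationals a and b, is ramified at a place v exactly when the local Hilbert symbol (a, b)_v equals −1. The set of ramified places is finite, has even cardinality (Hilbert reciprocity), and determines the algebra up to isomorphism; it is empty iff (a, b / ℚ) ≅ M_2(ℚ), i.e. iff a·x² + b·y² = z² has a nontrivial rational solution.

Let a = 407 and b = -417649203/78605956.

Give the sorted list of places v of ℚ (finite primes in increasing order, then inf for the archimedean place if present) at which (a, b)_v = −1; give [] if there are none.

[3, 11]

Mod squares: a ≡ 407, b ≡ -3. Check v ∈ {∞, 2, 3, 11, 13, 19, 23, 31, 37}.
v=∞: 407 > 0 and -3 < 0  ⇒  (a,b)_∞ = +1.
v=11: a=11^1·(≡4), b=11^-2·(≡2) mod 11; (4|11)=+1, (2|11)=-1; (−1)^{1·-2·5}·(+1)^-2·(-1)^1 = -1.
v=23: a=23^0·(≡16), b=23^2·(≡10) mod 23; (16|23)=+1, (10|23)=-1; (−1)^{0·2·11}·(+1)^2·(-1)^0 = +1.
v=13: a=13^0·(≡4), b=13^-2·(≡12) mod 13; (4|13)=+1, (12|13)=+1; (−1)^{0·-2·6}·(+1)^-2·(+1)^0 = +1.
v=19: a=19^0·(≡8), b=19^2·(≡4) mod 19; (8|19)=-1, (4|19)=+1; (−1)^{0·2·9}·(-1)^2·(+1)^0 = +1.
v=2: v_2(a)=0, v_2(b)=-2; units ≡ 7, 5 (mod 8); ε·ε+αω+βω = 1·0+0·1+-2·0 ≡ 0  ⇒  (a,b)_2 = +1.
v=37: a=37^1·(≡11), b=37^0·(≡36) mod 37; (11|37)=+1, (36|37)=+1; (−1)^{1·0·18}·(+1)^0·(+1)^1 = +1.
v=3: a=3^0·(≡2), b=3^7·(≡2) mod 3; (2|3)=-1, (2|3)=-1; (−1)^{0·7·1}·(-1)^7·(-1)^0 = -1.
v=31: a=31^0·(≡4), b=31^-2·(≡7) mod 31; (4|31)=+1, (7|31)=+1; (−1)^{0·-2·15}·(+1)^-2·(+1)^0 = +1.
Ram(407, -3) = {3, 11}; no ℚ_3-point on the conic.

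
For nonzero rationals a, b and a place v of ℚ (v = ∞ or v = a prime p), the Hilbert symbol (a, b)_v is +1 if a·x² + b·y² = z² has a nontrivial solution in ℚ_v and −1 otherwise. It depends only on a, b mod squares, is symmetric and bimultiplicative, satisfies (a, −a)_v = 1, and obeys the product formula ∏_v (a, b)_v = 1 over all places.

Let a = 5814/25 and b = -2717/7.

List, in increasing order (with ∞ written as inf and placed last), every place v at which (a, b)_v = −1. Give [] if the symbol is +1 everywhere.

[2, 11]

Mod squares: a ≡ 646, b ≡ -19019. Check v ∈ {∞, 2, 3, 5, 7, 11, 13, 17, 19}.
v=7: a=7^0·(≡1), b=7^-1·(≡6) mod 7; (1|7)=+1, (6|7)=-1; (−1)^{0·-1·3}·(+1)^-1·(-1)^0 = +1.
v=∞: 646 > 0 and -19019 < 0  ⇒  (a,b)_∞ = +1.
v=13: a=13^0·(≡10), b=13^1·(≡11) mod 13; (10|13)=+1, (11|13)=-1; (−1)^{0·1·6}·(+1)^1·(-1)^0 = +1.
v=2: v_2(a)=1, v_2(b)=0; units ≡ 3, 5 (mod 8); ε·ε+αω+βω = 1·0+1·1+0·1 ≡ 1  ⇒  (a,b)_2 = -1.
v=19: a=19^1·(≡13), b=19^1·(≡4) mod 19; (13|19)=-1, (4|19)=+1; (−1)^{1·1·9}·(-1)^1·(+1)^1 = +1.
v=3: a=3^2·(≡1), b=3^0·(≡1) mod 3; (1|3)=+1, (1|3)=+1; (−1)^{2·0·1}·(+1)^0·(+1)^2 = +1.
v=5: a=5^-2·(≡4), b=5^0·(≡4) mod 5; (4|5)=+1, (4|5)=+1; (−1)^{-2·0·2}·(+1)^0·(+1)^-2 = +1.
v=17: a=17^1·(≡13), b=17^0·(≡15) mod 17; (13|17)=+1, (15|17)=+1; (−1)^{1·0·8}·(+1)^0·(+1)^1 = +1.
v=11: a=11^0·(≡2), b=11^1·(≡4) mod 11; (2|11)=-1, (4|11)=+1; (−1)^{0·1·5}·(-1)^1·(+1)^0 = -1.
|Ram(646, -19019)| = 2, even; anisotropic at {2, 11}.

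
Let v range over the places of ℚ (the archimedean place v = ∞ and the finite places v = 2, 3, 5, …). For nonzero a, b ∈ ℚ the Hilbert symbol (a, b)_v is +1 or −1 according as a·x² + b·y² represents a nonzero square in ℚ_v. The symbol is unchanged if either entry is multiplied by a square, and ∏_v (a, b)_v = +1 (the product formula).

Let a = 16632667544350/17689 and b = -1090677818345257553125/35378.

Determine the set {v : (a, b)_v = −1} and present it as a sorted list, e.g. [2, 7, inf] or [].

[13, 29]

Mod squares: a ≡ 46, b ≡ -3770. Check v ∈ {∞, 2, 5, 7, 11, 13, 19, 23, 29}.
v=7: a=7^-2·(≡1), b=7^-2·(≡6) mod 7; (1|7)=+1, (6|7)=-1; (−1)^{-2·-2·3}·(+1)^-2·(-1)^-2 = +1.
v=5: a=5^2·(≡1), b=5^5·(≡1) mod 5; (1|5)=+1, (1|5)=+1; (−1)^{2·5·2}·(+1)^5·(+1)^2 = +1.
v=19: a=19^-2·(≡10), b=19^-2·(≡11) mod 19; (10|19)=-1, (11|19)=+1; (−1)^{-2·-2·9}·(-1)^-2·(+1)^-2 = +1.
v=23: a=23^1·(≡9), b=23^2·(≡4) mod 23; (9|23)=+1, (4|23)=+1; (−1)^{1·2·11}·(+1)^2·(+1)^1 = +1.
v=13: a=13^2·(≡8), b=13^3·(≡4) mod 13; (8|13)=-1, (4|13)=+1; (−1)^{2·3·6}·(-1)^3·(+1)^2 = -1.
v=∞: 46 > 0 and -3770 < 0  ⇒  (a,b)_∞ = +1.
v=11: a=11^2·(≡6), b=11^4·(≡4) mod 11; (6|11)=-1, (4|11)=+1; (−1)^{2·4·5}·(-1)^4·(+1)^2 = +1.
v=29: a=29^4·(≡11), b=29^5·(≡10) mod 29; (11|29)=-1, (10|29)=-1; (−1)^{4·5·14}·(-1)^5·(-1)^4 = -1.
v=2: v_2(a)=1, v_2(b)=-1; units ≡ 7, 3 (mod 8); ε·ε+αω+βω = 1·1+1·1+-1·0 ≡ 0  ⇒  (a,b)_2 = +1.
|Ram(46, -3770)| = 2, even; anisotropic at {13, 29}.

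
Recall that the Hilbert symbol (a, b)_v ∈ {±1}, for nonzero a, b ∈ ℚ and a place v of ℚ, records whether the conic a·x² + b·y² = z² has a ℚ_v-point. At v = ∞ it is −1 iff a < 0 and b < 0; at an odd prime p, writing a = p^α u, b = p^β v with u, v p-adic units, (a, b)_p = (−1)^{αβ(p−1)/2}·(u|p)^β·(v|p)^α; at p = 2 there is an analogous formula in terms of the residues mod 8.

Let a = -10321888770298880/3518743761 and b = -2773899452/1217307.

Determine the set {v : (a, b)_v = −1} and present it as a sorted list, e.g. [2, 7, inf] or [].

Mod squares: a ≡ -5, b ≡ -69. Check v ∈ {∞, 2, 3, 5, 7, 13, 17, 19, 23}.
v=3: a=3^-6·(≡1), b=3^-1·(≡1) mod 3; (1|3)=+1, (1|3)=+1; (−1)^{-6·-1·1}·(+1)^-1·(+1)^-6 = +1.
v=∞: -5 < 0 and -69 < 0  ⇒  (a,b)_∞ = -1.
v=19: a=19^0·(≡18), b=19^2·(≡7) mod 19; (18|19)=-1, (7|19)=+1; (−1)^{0·2·9}·(-1)^2·(+1)^0 = +1.
v=5: a=5^1·(≡4), b=5^0·(≡4) mod 5; (4|5)=+1, (4|5)=+1; (−1)^{1·0·2}·(+1)^0·(+1)^1 = +1.
v=13: a=13^-6·(≡5), b=13^-2·(≡1) mod 13; (5|13)=-1, (1|13)=+1; (−1)^{-6·-2·6}·(-1)^-2·(+1)^-6 = +1.
v=23: a=23^0·(≡9), b=23^1·(≡7) mod 23; (9|23)=+1, (7|23)=-1; (−1)^{0·1·11}·(+1)^1·(-1)^0 = +1.
v=7: a=7^0·(≡2), b=7^-4·(≡4) mod 7; (2|7)=+1, (4|7)=+1; (−1)^{0·-4·3}·(+1)^-4·(+1)^0 = +1.
v=17: a=17^10·(≡7), b=17^4·(≡8) mod 17; (7|17)=-1, (8|17)=+1; (−1)^{10·4·8}·(-1)^4·(+1)^10 = +1.
v=2: v_2(a)=10, v_2(b)=2; units ≡ 3, 3 (mod 8); ε·ε+αω+βω = 1·1+10·1+2·1 ≡ 1  ⇒  (a,b)_2 = -1.
(-5, -69 / ℚ) ramifies at {2, ∞}: a division algebra.

[2, inf]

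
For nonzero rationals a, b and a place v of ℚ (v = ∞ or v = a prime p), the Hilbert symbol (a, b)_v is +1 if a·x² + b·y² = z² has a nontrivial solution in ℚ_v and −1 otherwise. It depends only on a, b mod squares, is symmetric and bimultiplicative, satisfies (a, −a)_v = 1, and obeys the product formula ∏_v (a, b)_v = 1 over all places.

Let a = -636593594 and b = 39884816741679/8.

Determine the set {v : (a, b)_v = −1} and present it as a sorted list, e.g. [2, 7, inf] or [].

[7, 13, 17, 19]

(a, b) ≡ (-266, 8398) mod (ℚ^×)²; places V = {2, 3, 7, 13, 17, 19, ∞}.
(a,b)_13: α=2, u≡2; β=3, v≡9 (mod 13); (2|13)=-1, (9|13)=+1; sign (−1)^0·-1^3·+1^2 = -1.
(a,b)_17: α=2, u≡12; β=3, v≡1 (mod 17); (12|17)=-1, (1|17)=+1; sign (−1)^0·-1^3·+1^2 = -1.
(a,b)_19: α=1, u≡16; β=1, v≡17 (mod 19); (16|19)=+1, (17|19)=+1; sign (−1)^1·+1^1·+1^1 = -1.
(a,b)_7: α=3, u≡1; β=4, v≡6 (mod 7); (1|7)=+1, (6|7)=-1; sign (−1)^0·+1^4·-1^3 = -1.
(a,b)_∞: sgn(-266)=−, sgn(8398)=+, so +1.
(a,b)_2: α=1, β=-3; u≡3, v≡7 (mod 8); ε(u)ε(v)=1·1, αω(v)=1·0, βω(u)=-3·1; sum ≡ 0  ⇒  +1.
(a,b)_3: α=0, u≡1; β=4, v≡1 (mod 3); (1|3)=+1, (1|3)=+1; sign (−1)^0·+1^4·+1^0 = +1.
Ram(-266, 8398) = {7, 13, 17, 19}; no ℚ_7-point on the conic.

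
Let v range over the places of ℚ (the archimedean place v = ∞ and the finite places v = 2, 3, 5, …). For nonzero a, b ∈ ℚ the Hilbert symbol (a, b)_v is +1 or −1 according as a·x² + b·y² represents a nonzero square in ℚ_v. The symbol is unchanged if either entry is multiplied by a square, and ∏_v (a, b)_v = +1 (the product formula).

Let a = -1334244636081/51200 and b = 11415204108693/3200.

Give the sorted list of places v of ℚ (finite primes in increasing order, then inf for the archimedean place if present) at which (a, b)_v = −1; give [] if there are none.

[2, 3]

(a, b) ≡ (-1938, 149226) mod (ℚ^×)²; places V = {2, 3, 5, 7, 11, 17, 19, 31, ∞}.
(a,b)_2: α=-11, β=-7; u≡7, v≡5 (mod 8); ε(u)ε(v)=1·0, αω(v)=-11·1, βω(u)=-7·0; sum ≡ 1  ⇒  -1.
(a,b)_19: α=3, u≡15; β=3, v≡5 (mod 19); (15|19)=-1, (5|19)=+1; sign (−1)^1·-1^3·+1^3 = +1.
(a,b)_17: α=1, u≡7; β=1, v≡7 (mod 17); (7|17)=-1, (7|17)=-1; sign (−1)^0·-1^1·-1^1 = +1.
(a,b)_5: α=-2, u≡3; β=-2, v≡1 (mod 5); (3|5)=-1, (1|5)=+1; sign (−1)^0·-1^-2·+1^-2 = +1.
(a,b)_3: α=5, u≡2; β=3, v≡2 (mod 3); (2|3)=-1, (2|3)=-1; sign (−1)^1·-1^3·-1^5 = -1.
(a,b)_7: α=2, u≡1; β=3, v≡3 (mod 7); (1|7)=+1, (3|7)=-1; sign (−1)^0·+1^3·-1^2 = +1.
(a,b)_11: α=0, u≡1; β=1, v≡1 (mod 11); (1|11)=+1, (1|11)=+1; sign (−1)^0·+1^1·+1^0 = +1.
(a,b)_∞: sgn(-1938)=−, sgn(149226)=+, so +1.
(a,b)_31: α=2, u≡3; β=2, v≡13 (mod 31); (3|31)=-1, (13|31)=-1; sign (−1)^0·-1^2·-1^2 = +1.
Ram(-1938, 149226) = {2, 3}; no ℚ_2-point on the conic.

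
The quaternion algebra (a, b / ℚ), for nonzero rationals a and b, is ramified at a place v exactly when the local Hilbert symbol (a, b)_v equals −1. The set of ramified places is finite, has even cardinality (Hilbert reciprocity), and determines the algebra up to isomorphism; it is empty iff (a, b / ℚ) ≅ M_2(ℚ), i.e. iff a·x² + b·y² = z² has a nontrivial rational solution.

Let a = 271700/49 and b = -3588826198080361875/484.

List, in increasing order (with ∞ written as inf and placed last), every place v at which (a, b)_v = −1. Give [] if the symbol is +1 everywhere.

Mod squares: a ≡ 2717, b ≡ -51. Check v ∈ {∞, 2, 3, 5, 7, 11, 13, 17, 19}.
v=2: v_2(a)=2, v_2(b)=-2; units ≡ 5, 5 (mod 8); ε·ε+αω+βω = 0·0+2·1+-2·1 ≡ 0  ⇒  (a,b)_2 = +1.
v=7: a=7^-2·(≡2), b=7^2·(≡6) mod 7; (2|7)=+1, (6|7)=-1; (−1)^{-2·2·3}·(+1)^2·(-1)^-2 = +1.
v=13: a=13^1·(≡10), b=13^2·(≡3) mod 13; (10|13)=+1, (3|13)=+1; (−1)^{1·2·6}·(+1)^2·(+1)^1 = +1.
v=17: a=17^0·(≡14), b=17^3·(≡5) mod 17; (14|17)=-1, (5|17)=-1; (−1)^{0·3·8}·(-1)^3·(-1)^0 = -1.
v=19: a=19^1·(≡8), b=19^6·(≡16) mod 19; (8|19)=-1, (16|19)=+1; (−1)^{1·6·9}·(-1)^6·(+1)^1 = +1.
v=3: a=3^0·(≡2), b=3^1·(≡1) mod 3; (2|3)=-1, (1|3)=+1; (−1)^{0·1·1}·(-1)^1·(+1)^0 = -1.
v=5: a=5^2·(≡2), b=5^4·(≡4) mod 5; (2|5)=-1, (4|5)=+1; (−1)^{2·4·2}·(-1)^4·(+1)^2 = +1.
v=∞: 2717 > 0 and -51 < 0  ⇒  (a,b)_∞ = +1.
v=11: a=11^1·(≡1), b=11^-2·(≡3) mod 11; (1|11)=+1, (3|11)=+1; (−1)^{1·-2·5}·(+1)^-2·(+1)^1 = +1.
Ram(2717, -51) = {3, 17}; no ℚ_3-point on the conic.

[3, 17]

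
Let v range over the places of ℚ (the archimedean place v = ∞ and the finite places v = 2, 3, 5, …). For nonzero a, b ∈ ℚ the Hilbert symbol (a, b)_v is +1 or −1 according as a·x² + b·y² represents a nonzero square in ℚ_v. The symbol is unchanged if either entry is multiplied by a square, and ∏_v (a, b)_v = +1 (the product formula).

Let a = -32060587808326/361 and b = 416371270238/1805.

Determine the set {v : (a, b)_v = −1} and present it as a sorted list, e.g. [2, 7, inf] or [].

Mod squares: a ≡ -369334, b ≡ 2901910. Check v ∈ {∞, 2, 5, 7, 11, 19, 23, 31, 37}.
v=19: a=19^-2·(≡1), b=19^-2·(≡15) mod 19; (1|19)=+1, (15|19)=-1; (−1)^{-2·-2·9}·(+1)^-2·(-1)^-2 = +1.
v=37: a=37^1·(≡14), b=37^1·(≡4) mod 37; (14|37)=-1, (4|37)=+1; (−1)^{1·1·18}·(-1)^1·(+1)^1 = -1.
v=11: a=11^6·(≡6), b=11^5·(≡8) mod 11; (6|11)=-1, (8|11)=-1; (−1)^{6·5·5}·(-1)^5·(-1)^6 = -1.
v=7: a=7^3·(≡1), b=7^2·(≡1) mod 7; (1|7)=+1, (1|7)=+1; (−1)^{3·2·3}·(+1)^2·(+1)^3 = +1.
v=2: v_2(a)=1, v_2(b)=1; units ≡ 5, 3 (mod 8); ε·ε+αω+βω = 0·1+1·1+1·1 ≡ 0  ⇒  (a,b)_2 = +1.
v=5: a=5^0·(≡4), b=5^-1·(≡3) mod 5; (4|5)=+1, (3|5)=-1; (−1)^{0·-1·2}·(+1)^-1·(-1)^0 = +1.
v=31: a=31^1·(≡26), b=31^1·(≡29) mod 31; (26|31)=-1, (29|31)=-1; (−1)^{1·1·15}·(-1)^1·(-1)^1 = -1.
v=∞: -369334 < 0 and 2901910 > 0  ⇒  (a,b)_∞ = +1.
v=23: a=23^1·(≡22), b=23^1·(≡19) mod 23; (22|23)=-1, (19|23)=-1; (−1)^{1·1·11}·(-1)^1·(-1)^1 = -1.
Ram(-369334, 2901910) = {11, 23, 31, 37}; no ℚ_11-point on the conic.

[11, 23, 31, 37]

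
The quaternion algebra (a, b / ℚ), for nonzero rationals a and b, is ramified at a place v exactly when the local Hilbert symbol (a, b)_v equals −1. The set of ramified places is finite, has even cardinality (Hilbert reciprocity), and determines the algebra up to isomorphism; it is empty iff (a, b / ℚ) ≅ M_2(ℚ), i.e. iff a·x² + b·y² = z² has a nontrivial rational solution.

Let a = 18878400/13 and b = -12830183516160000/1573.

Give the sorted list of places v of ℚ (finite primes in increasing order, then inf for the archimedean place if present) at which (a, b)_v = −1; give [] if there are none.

(a, b) ≡ (17043, -13) mod (ℚ^×)²; places V = {2, 3, 5, 11, 13, 19, 23, ∞}.
(a,b)_19: α=1, u≡4; β=2, v≡16 (mod 19); (4|19)=+1, (16|19)=+1; sign (−1)^0·+1^2·+1^1 = +1.
(a,b)_11: α=0, u≡1; β=-2, v≡5 (mod 11); (1|11)=+1, (5|11)=+1; sign (−1)^0·+1^-2·+1^0 = +1.
(a,b)_3: α=3, u≡2; β=8, v≡2 (mod 3); (2|3)=-1, (2|3)=-1; sign (−1)^0·-1^8·-1^3 = -1.
(a,b)_13: α=-1, u≡8; β=-1, v≡9 (mod 13); (8|13)=-1, (9|13)=+1; sign (−1)^0·-1^-1·+1^-1 = -1.
(a,b)_5: α=2, u≡2; β=4, v≡3 (mod 5); (2|5)=-1, (3|5)=-1; sign (−1)^0·-1^4·-1^2 = +1.
(a,b)_2: α=6, β=14; u≡3, v≡3 (mod 8); ε(u)ε(v)=1·1, αω(v)=6·1, βω(u)=14·1; sum ≡ 1  ⇒  -1.
(a,b)_23: α=1, u≡7; β=2, v≡19 (mod 23); (7|23)=-1, (19|23)=-1; sign (−1)^0·-1^2·-1^1 = -1.
(a,b)_∞: sgn(17043)=+, sgn(-13)=−, so +1.
Ram(17043, -13) = {2, 3, 13, 23}; no ℚ_2-point on the conic.

[2, 3, 13, 23]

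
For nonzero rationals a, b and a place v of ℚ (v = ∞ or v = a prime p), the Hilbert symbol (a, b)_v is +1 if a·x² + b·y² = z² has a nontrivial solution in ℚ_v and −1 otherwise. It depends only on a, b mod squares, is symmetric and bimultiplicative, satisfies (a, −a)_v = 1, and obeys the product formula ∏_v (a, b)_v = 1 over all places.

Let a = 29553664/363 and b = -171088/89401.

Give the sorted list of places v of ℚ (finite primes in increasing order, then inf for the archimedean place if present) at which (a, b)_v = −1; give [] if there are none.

Mod squares: a ≡ 1767, b ≡ -37. Check v ∈ {∞, 2, 3, 7, 11, 13, 17, 19, 23, 31, 37}.
v=11: a=11^-2·(≡10), b=11^0·(≡7) mod 11; (10|11)=-1, (7|11)=-1; (−1)^{-2·0·5}·(-1)^0·(-1)^-2 = +1.
v=7: a=7^2·(≡5), b=7^0·(≡5) mod 7; (5|7)=-1, (5|7)=-1; (−1)^{2·0·3}·(-1)^0·(-1)^2 = +1.
v=3: a=3^-1·(≡1), b=3^0·(≡2) mod 3; (1|3)=+1, (2|3)=-1; (−1)^{-1·0·1}·(+1)^0·(-1)^-1 = -1.
v=31: a=31^1·(≡24), b=31^0·(≡10) mod 31; (24|31)=-1, (10|31)=+1; (−1)^{1·0·15}·(-1)^0·(+1)^1 = +1.
v=∞: 1767 > 0 and -37 < 0  ⇒  (a,b)_∞ = +1.
v=17: a=17^0·(≡8), b=17^2·(≡7) mod 17; (8|17)=+1, (7|17)=-1; (−1)^{0·2·8}·(+1)^2·(-1)^0 = +1.
v=37: a=37^0·(≡7), b=37^1·(≡33) mod 37; (7|37)=+1, (33|37)=+1; (−1)^{0·1·18}·(+1)^1·(+1)^0 = +1.
v=19: a=19^1·(≡1), b=19^0·(≡17) mod 19; (1|19)=+1, (17|19)=+1; (−1)^{1·0·9}·(+1)^0·(+1)^1 = +1.
v=23: a=23^0·(≡5), b=23^-2·(≡4) mod 23; (5|23)=-1, (4|23)=+1; (−1)^{0·-2·11}·(-1)^-2·(+1)^0 = +1.
v=2: v_2(a)=10, v_2(b)=4; units ≡ 7, 3 (mod 8); ε·ε+αω+βω = 1·1+10·1+4·0 ≡ 1  ⇒  (a,b)_2 = -1.
v=13: a=13^0·(≡3), b=13^-2·(≡2) mod 13; (3|13)=+1, (2|13)=-1; (−1)^{0·-2·6}·(+1)^-2·(-1)^0 = +1.
|Ram(1767, -37)| = 2, even; anisotropic at {2, 3}.

[2, 3]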